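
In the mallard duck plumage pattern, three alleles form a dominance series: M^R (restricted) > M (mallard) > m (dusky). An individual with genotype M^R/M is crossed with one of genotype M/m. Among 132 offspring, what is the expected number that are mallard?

Cross: M^R/M × M/m
Allele dominance: M^R > M > m
Offspring genotypes: 1 M^R/M, 1 M^R/m, 1 M/M, 1 M/m
Phenotype counts: 2 restricted, 2 mallard
mallard: 2 out of 4 → fraction 1/2
Expected count = 1/2 × 132 = 66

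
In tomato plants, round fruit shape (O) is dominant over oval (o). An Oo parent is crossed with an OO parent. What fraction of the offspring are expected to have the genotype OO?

Punnett square for Oo × OO:
Offspring genotypes: 2 OO, 2 Oo
Total offspring: 4
Count with target: 2
Probability: 2/4 = 1/2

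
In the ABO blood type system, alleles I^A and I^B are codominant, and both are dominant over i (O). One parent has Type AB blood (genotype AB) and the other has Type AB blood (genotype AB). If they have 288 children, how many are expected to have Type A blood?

Cross: AB × AB
Possible offspring genotypes: 1 AA, 2 AB, 1 BB
Blood type counts: 1 Type A, 2 Type AB, 1 Type B
Probability of Type A: 1/4
Expected count = 1/4 × 288 = 72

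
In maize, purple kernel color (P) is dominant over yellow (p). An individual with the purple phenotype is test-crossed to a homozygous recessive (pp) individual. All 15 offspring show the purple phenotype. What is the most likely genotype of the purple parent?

Test cross: ? × pp
All offspring are purple.
If the unknown parent were heterozygous (Pp), about half of 15 offspring would be yellow; none are. The unknown parent is most likely homozygous dominant (PP).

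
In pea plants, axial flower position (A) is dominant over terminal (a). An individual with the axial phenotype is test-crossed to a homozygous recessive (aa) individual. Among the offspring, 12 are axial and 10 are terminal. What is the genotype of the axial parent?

Test cross: ? × aa
Offspring: 12 axial, 10 terminal — approximately 1:1.
A 1:1 ratio in a test cross indicates the unknown parent is heterozygous (Aa).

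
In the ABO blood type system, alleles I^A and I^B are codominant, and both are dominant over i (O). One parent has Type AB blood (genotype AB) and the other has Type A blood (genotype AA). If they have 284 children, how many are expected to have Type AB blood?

Cross: AB × AA
Possible offspring genotypes: 2 AA, 2 AB
Blood type counts: 2 Type A, 2 Type AB
Probability of Type AB: 2/4 = 1/2
Expected count = 1/2 × 284 = 142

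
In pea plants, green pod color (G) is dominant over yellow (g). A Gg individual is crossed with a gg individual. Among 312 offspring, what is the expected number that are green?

Punnett square for Gg × gg:
Offspring genotypes: 2 Gg, 2 gg
green: 2, yellow: 2
green: 2 out of 4 → fraction 1/2
Expected count = 1/2 × 312 = 156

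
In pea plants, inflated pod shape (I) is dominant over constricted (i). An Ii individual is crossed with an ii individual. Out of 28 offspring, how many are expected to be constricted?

Punnett square for Ii × ii:
Offspring genotypes: 2 Ii, 2 ii
inflated: 2, constricted: 2
constricted: 2 out of 4 → fraction 1/2
Expected count = 1/2 × 28 = 14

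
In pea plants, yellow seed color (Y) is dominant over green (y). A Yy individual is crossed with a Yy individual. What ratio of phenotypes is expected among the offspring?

Punnett square for Yy × Yy:
Offspring genotypes: 1 YY, 2 Yy, 1 yy
yellow: 3, green: 1
Ratio: 3:1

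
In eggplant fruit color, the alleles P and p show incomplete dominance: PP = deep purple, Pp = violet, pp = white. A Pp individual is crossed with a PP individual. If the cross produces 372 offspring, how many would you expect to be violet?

Punnett square for Pp × PP:
Offspring genotypes: 2 PP, 2 Pp
Phenotype counts: 2 deep purple, 2 violet
violet: 2 out of 4 → fraction 1/2
Expected count = 1/2 × 372 = 186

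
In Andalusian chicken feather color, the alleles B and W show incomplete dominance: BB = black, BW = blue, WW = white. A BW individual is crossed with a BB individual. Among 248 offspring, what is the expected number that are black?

Punnett square for BW × BB:
Offspring genotypes: 2 BB, 2 BW
Phenotype counts: 2 black, 2 blue
black: 2 out of 4 → fraction 1/2
Expected count = 1/2 × 248 = 124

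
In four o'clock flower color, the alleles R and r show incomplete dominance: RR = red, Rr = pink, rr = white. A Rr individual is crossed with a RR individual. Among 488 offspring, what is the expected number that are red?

Punnett square for Rr × RR:
Offspring genotypes: 2 RR, 2 Rr
Phenotype counts: 2 red, 2 pink
red: 2 out of 4 → fraction 1/2
Expected count = 1/2 × 488 = 244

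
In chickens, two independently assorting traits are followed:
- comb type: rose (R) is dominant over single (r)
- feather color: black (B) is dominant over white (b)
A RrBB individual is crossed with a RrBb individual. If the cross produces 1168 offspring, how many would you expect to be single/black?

Dihybrid cross RrBB × RrBb — consider each gene separately:
comb type: Rr × Rr → 1 RR, 2 Rr, 1 rr → 3 R_ : 1 rr (out of 4)
feather color: BB × Bb → 2 BB, 2 Bb → 4 B_ (out of 4)
Combine (counts out of 4 × 4 = 16): rose/black (R_B_) = 3×4 = 12; single/black (rrB_) = 1×4 = 4
Phenotype counts (out of 16): 12 rose/black, 4 single/black
single/black: 4 out of 16 → fraction 1/4
Expected count = 1/4 × 1168 = 292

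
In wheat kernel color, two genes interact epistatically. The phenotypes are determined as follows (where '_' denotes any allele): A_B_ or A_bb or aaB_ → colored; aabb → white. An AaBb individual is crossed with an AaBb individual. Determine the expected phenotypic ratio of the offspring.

Cross: AaBb × AaBb — consider each gene separately:
A gene: Aa × Aa → 1 AA, 2 Aa, 1 aa → 3 A_ : 1 aa (out of 4)
B gene: Bb × Bb → 1 BB, 2 Bb, 1 bb → 3 B_ : 1 bb (out of 4)
Genotype classes (out of 4 × 4 = 16): A_B_ = 3×3 = 9; A_bb = 3×1 = 3; aaB_ = 1×3 = 3; aabb = 1×1 = 1
Apply the phenotype rules: A_B_ (9) + A_bb (3) + aaB_ (3) → colored; aabb (1) → white
Phenotype counts (out of 16): 15 colored, 1 white
Ratio: 15 colored : 1 white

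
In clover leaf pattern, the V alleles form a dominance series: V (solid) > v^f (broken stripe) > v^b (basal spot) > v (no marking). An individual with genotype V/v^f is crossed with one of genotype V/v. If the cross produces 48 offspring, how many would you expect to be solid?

Cross: V/v^f × V/v
Allele dominance: V > v^f > v^b > v
Offspring genotypes: 1 V/V, 1 V/v, 1 V/v^f, 1 v^f/v
Phenotype counts: 3 solid, 1 broken stripe
solid: 3 out of 4 → fraction 3/4
Expected count = 3/4 × 48 = 36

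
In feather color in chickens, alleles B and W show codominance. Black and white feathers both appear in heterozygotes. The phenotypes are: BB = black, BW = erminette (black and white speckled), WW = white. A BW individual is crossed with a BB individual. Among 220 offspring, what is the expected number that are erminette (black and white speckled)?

Punnett square for BW × BB:
Offspring genotypes: 2 BB, 2 BW
Phenotype counts: 2 black, 2 erminette (black and white speckled)
erminette (black and white speckled): 2 out of 4 → fraction 1/2
Expected count = 1/2 × 220 = 110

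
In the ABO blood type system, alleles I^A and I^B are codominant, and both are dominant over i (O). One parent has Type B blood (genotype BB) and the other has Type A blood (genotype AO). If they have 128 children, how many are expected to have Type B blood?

Cross: BB × AO
Possible offspring genotypes: 2 AB, 2 BO
Blood type counts: 2 Type AB, 2 Type B
Probability of Type B: 2/4 = 1/2
Expected count = 1/2 × 128 = 64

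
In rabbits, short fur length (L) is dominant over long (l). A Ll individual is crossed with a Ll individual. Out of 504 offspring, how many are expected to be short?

Punnett square for Ll × Ll:
Offspring genotypes: 1 LL, 2 Ll, 1 ll
short: 3, long: 1
short: 3 out of 4 → fraction 3/4
Expected count = 3/4 × 504 = 378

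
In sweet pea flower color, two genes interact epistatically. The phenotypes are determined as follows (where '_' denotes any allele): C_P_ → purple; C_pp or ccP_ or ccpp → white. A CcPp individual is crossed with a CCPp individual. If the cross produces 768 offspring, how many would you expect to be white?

Cross: CcPp × CCPp — consider each gene separately:
C gene: Cc × CC → 2 CC, 2 Cc → 4 C_ (out of 4)
P gene: Pp × Pp → 1 PP, 2 Pp, 1 pp → 3 P_ : 1 pp (out of 4)
Genotype classes (out of 4 × 4 = 16): C_P_ = 4×3 = 12; C_pp = 4×1 = 4
Apply the phenotype rules: C_P_ (12) → purple; C_pp (4) → white
Phenotype counts (out of 16): 12 purple, 4 white
white: 4 out of 16 → fraction 1/4
Expected count = 1/4 × 768 = 192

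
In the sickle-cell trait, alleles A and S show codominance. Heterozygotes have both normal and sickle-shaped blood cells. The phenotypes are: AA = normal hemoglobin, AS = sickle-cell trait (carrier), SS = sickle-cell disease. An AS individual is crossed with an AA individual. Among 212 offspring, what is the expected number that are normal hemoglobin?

Punnett square for AS × AA:
Offspring genotypes: 2 AA, 2 AS
Phenotype counts: 2 normal hemoglobin, 2 sickle-cell trait (carrier)
normal hemoglobin: 2 out of 4 → fraction 1/2
Expected count = 1/2 × 212 = 106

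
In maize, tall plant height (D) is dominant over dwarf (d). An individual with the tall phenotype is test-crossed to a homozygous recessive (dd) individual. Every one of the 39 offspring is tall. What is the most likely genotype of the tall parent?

Test cross: ? × dd
All offspring are tall.
If the unknown parent were heterozygous (Dd), about half of 39 offspring would be dwarf; none are. The unknown parent is most likely homozygous dominant (DD).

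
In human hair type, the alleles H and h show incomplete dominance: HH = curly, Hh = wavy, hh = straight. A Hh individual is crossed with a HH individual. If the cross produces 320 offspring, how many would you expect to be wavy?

Punnett square for Hh × HH:
Offspring genotypes: 2 HH, 2 Hh
Phenotype counts: 2 curly, 2 wavy
wavy: 2 out of 4 → fraction 1/2
Expected count = 1/2 × 320 = 160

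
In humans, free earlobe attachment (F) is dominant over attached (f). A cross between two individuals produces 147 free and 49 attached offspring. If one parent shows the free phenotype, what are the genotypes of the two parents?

Observed offspring: 147 free, 49 attached
The observed ratio simplifies to 3:1. Attached (ff) offspring appear, so each parent must contribute one f allele. The parent stated to show free carries F, so it is Ff. The other parent is then either Ff or ff: Ff × ff would give a 1:1 split, whereas Ff × Ff gives 3:1 — matching the data. So both parents are heterozygous (Ff × Ff).
Parent genotypes: Ff × Ff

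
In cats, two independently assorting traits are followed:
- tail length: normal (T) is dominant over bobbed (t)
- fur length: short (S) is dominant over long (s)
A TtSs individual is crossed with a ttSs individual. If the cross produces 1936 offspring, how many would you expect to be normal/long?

Dihybrid cross TtSs × ttSs — consider each gene separately:
tail length: Tt × tt → 2 Tt, 2 tt → 2 T_ : 2 tt (out of 4)
fur length: Ss × Ss → 1 SS, 2 Ss, 1 ss → 3 S_ : 1 ss (out of 4)
Combine (counts out of 4 × 4 = 16): normal/short (T_S_) = 2×3 = 6; normal/long (T_ss) = 2×1 = 2; bobbed/short (ttS_) = 2×3 = 6; bobbed/long (ttss) = 2×1 = 2
Phenotype counts (out of 16): 6 normal/short, 2 normal/long, 6 bobbed/short, 2 bobbed/long
normal/long: 2 out of 16 → fraction 1/8
Expected count = 1/8 × 1936 = 242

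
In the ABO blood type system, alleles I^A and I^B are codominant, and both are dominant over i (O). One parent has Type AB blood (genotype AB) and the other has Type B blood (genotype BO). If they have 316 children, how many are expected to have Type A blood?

Cross: AB × BO
Possible offspring genotypes: 1 AB, 1 AO, 1 BB, 1 BO
Blood type counts: 1 Type AB, 1 Type A, 2 Type B
Probability of Type A: 1/4
Expected count = 1/4 × 316 = 79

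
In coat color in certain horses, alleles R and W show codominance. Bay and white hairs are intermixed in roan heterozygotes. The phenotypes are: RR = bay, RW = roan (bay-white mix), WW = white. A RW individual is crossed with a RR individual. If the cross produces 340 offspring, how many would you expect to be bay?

Punnett square for RW × RR:
Offspring genotypes: 2 RR, 2 RW
Phenotype counts: 2 bay, 2 roan (bay-white mix)
bay: 2 out of 4 → fraction 1/2
Expected count = 1/2 × 340 = 170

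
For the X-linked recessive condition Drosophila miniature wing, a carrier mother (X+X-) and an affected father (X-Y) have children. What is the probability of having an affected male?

Cross: X+X- × X-Y
Offspring: 1 X+X-, 1 X+Y, 1 X-X-, 1 X-Y
Probability of an affected male: 1/4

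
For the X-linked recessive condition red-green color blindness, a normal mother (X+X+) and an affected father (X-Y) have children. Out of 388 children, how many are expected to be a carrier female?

Cross: X+X+ × X-Y
Offspring: 2 X+X-, 2 X+Y
Probability of a carrier female: 2/4 = 1/2
Expected count = 1/2 × 388 = 194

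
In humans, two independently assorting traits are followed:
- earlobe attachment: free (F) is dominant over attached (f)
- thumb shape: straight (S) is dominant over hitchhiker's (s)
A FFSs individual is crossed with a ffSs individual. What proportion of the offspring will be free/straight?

Dihybrid cross FFSs × ffSs — consider each gene separately:
earlobe attachment: FF × ff → 4 Ff → 4 F_ (out of 4)
thumb shape: Ss × Ss → 1 SS, 2 Ss, 1 ss → 3 S_ : 1 ss (out of 4)
Combine (counts out of 4 × 4 = 16): free/straight (F_S_) = 4×3 = 12; free/hitchhiker's (F_ss) = 4×1 = 4
Phenotype counts (out of 16): 12 free/straight, 4 free/hitchhiker's
free/straight: 12 out of 16
Probability: 12/16 = 3/4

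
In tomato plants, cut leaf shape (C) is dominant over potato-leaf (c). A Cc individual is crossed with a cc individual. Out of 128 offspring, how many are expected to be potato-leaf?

Punnett square for Cc × cc:
Offspring genotypes: 2 Cc, 2 cc
cut: 2, potato-leaf: 2
potato-leaf: 2 out of 4 → fraction 1/2
Expected count = 1/2 × 128 = 64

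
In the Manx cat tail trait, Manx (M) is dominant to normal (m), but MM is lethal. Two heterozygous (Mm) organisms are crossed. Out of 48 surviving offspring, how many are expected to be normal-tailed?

Cross: Mm × Mm
Punnett square offspring (before lethality): 1 MM, 2 Mm, 1 mm
The MM genotype is lethal (embryos die); surviving offspring: 2 Mm, 1 mm
normal-tailed: 1 out of 3 → fraction 1/3
Expected count = 1/3 × 48 = 16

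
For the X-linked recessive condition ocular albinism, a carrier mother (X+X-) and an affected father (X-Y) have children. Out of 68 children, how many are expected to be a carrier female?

Cross: X+X- × X-Y
Offspring: 1 X+X-, 1 X+Y, 1 X-X-, 1 X-Y
Probability of a carrier female: 1/4
Expected count = 1/4 × 68 = 17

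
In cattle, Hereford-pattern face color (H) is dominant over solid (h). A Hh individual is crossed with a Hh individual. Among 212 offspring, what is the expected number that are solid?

Punnett square for Hh × Hh:
Offspring genotypes: 1 HH, 2 Hh, 1 hh
Hereford-pattern: 3, solid: 1
solid: 1 out of 4 → fraction 1/4
Expected count = 1/4 × 212 = 53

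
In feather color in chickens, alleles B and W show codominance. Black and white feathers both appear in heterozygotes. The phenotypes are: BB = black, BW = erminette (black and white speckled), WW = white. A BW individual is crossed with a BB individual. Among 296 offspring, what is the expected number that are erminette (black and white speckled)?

Punnett square for BW × BB:
Offspring genotypes: 2 BB, 2 BW
Phenotype counts: 2 black, 2 erminette (black and white speckled)
erminette (black and white speckled): 2 out of 4 → fraction 1/2
Expected count = 1/2 × 296 = 148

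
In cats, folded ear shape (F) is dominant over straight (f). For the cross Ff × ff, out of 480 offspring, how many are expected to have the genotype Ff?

Punnett square for Ff × ff:
Offspring genotypes: 2 Ff, 2 ff
Total offspring: 4
Count with target: 2
Probability: 2/4 = 1/2
Expected count = 1/2 × 480 = 240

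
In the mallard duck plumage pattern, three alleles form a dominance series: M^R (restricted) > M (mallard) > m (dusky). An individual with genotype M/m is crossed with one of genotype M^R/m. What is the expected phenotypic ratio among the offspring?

Cross: M/m × M^R/m
Allele dominance: M^R > M > m
Offspring genotypes: 1 M^R/M, 1 M/m, 1 M^R/m, 1 m/m
Phenotype counts: 2 restricted, 1 mallard, 1 dusky
Ratio: 2 restricted : 1 mallard : 1 dusky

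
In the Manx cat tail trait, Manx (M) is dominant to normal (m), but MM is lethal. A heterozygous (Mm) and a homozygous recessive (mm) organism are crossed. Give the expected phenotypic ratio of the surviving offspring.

Cross: Mm × mm
Punnett square offspring (before lethality): 2 Mm, 2 mm
No MM offspring are produced in this cross.
Ratio: 1 Manx (tailless) : 1 normal-tailed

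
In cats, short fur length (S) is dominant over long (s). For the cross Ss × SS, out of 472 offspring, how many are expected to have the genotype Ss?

Punnett square for Ss × SS:
Offspring genotypes: 2 SS, 2 Ss
Total offspring: 4
Count with target: 2
Probability: 2/4 = 1/2
Expected count = 1/2 × 472 = 236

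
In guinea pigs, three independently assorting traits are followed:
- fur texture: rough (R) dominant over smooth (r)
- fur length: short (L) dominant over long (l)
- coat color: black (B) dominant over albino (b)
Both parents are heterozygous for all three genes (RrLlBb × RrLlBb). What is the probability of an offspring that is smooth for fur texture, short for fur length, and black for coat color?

Trihybrid cross: RrLlBb × RrLlBb
Each trait segregates independently with a 3:1 phenotypic ratio, so each gene contributes 3/4 (dominant) or 1/4 (recessive).
Target: smooth (fur texture), short (fur length), black (coat color)
Probability = product of independent per-trait probabilities
= 1/4 × 3/4 × 3/4 = 9/64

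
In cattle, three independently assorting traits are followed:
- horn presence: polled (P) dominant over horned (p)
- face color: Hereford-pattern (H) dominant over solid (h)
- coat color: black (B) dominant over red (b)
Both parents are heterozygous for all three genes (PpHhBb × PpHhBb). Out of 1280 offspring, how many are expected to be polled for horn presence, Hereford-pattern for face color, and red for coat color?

Trihybrid cross: PpHhBb × PpHhBb
Each trait segregates independently with a 3:1 phenotypic ratio, so each gene contributes 3/4 (dominant) or 1/4 (recessive).
Target: polled (horn presence), Hereford-pattern (face color), red (coat color)
Probability = product of independent per-trait probabilities
= 3/4 × 3/4 × 1/4 = 9/64
Expected count = 9/64 × 1280 = 180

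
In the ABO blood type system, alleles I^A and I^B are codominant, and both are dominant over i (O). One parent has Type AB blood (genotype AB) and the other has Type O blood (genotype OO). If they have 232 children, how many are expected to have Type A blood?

Cross: AB × OO
Possible offspring genotypes: 2 AO, 2 BO
Blood type counts: 2 Type A, 2 Type B
Probability of Type A: 2/4 = 1/2
Expected count = 1/2 × 232 = 116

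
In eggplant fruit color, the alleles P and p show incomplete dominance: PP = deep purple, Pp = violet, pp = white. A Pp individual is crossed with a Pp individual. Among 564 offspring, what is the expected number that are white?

Punnett square for Pp × Pp:
Offspring genotypes: 1 PP, 2 Pp, 1 pp
Phenotype counts: 1 deep purple, 2 violet, 1 white
white: 1 out of 4 → fraction 1/4
Expected count = 1/4 × 564 = 141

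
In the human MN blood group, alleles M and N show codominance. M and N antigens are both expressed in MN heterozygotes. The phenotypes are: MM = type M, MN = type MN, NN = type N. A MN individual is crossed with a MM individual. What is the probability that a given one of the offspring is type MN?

Punnett square for MN × MM:
Offspring genotypes: 2 MM, 2 MN
Phenotype counts: 2 type M, 2 type MN
type MN: 2 out of 4
Probability: 2/4 = 1/2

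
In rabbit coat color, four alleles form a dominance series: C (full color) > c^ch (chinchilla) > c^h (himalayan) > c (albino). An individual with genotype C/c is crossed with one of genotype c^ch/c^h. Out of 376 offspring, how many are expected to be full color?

Cross: C/c × c^ch/c^h
Allele dominance: C > c^ch > c^h > c
Offspring genotypes: 1 C/c^ch, 1 C/c^h, 1 c^ch/c, 1 c^h/c
Phenotype counts: 2 full color, 1 chinchilla, 1 himalayan
full color: 2 out of 4 → fraction 1/2
Expected count = 1/2 × 376 = 188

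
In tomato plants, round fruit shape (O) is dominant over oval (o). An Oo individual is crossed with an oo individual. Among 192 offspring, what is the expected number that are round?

Punnett square for Oo × oo:
Offspring genotypes: 2 Oo, 2 oo
round: 2, oval: 2
round: 2 out of 4 → fraction 1/2
Expected count = 1/2 × 192 = 96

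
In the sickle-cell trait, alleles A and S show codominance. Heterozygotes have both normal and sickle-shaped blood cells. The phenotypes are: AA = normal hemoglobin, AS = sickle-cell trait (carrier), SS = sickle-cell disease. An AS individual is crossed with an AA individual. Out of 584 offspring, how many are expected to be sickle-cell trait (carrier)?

Punnett square for AS × AA:
Offspring genotypes: 2 AA, 2 AS
Phenotype counts: 2 normal hemoglobin, 2 sickle-cell trait (carrier)
sickle-cell trait (carrier): 2 out of 4 → fraction 1/2
Expected count = 1/2 × 584 = 292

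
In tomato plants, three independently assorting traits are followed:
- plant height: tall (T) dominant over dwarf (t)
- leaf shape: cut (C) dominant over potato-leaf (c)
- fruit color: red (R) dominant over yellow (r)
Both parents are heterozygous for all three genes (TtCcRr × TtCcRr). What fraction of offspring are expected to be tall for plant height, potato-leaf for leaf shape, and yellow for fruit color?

Trihybrid cross: TtCcRr × TtCcRr
Each trait segregates independently with a 3:1 phenotypic ratio, so each gene contributes 3/4 (dominant) or 1/4 (recessive).
Target: tall (plant height), potato-leaf (leaf shape), yellow (fruit color)
Probability = product of independent per-trait probabilities
= 3/4 × 1/4 × 1/4 = 3/64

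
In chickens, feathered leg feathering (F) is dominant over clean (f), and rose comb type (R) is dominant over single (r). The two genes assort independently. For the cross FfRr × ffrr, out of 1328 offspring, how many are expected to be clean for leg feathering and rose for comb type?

Dihybrid cross FfRr × ffrr — consider each gene separately:
leg feathering: Ff × ff → 2 Ff, 2 ff → 2 F_ : 2 ff (out of 4)
comb type: Rr × rr → 2 Rr, 2 rr → 2 R_ : 2 rr (out of 4)
Looking for: clean (ff) and rose (R_)
P(clean) = 2/4, P(rose) = 2/4
P(both) = 2/4 × 2/4 = 4/16 = 1/4
Expected count = 1/4 × 1328 = 332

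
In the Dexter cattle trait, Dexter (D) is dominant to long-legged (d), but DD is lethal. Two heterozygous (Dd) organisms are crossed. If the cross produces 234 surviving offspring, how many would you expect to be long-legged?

Cross: Dd × Dd
Punnett square offspring (before lethality): 1 DD, 2 Dd, 1 dd
The DD genotype is lethal (embryos die); surviving offspring: 2 Dd, 1 dd
long-legged: 1 out of 3 → fraction 1/3
Expected count = 1/3 × 234 = 78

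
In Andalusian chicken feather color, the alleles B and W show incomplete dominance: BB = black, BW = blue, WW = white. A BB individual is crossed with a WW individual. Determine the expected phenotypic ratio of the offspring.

Punnett square for BB × WW:
Offspring genotypes: 4 BW
Phenotype counts: 4 blue
Ratio: all blue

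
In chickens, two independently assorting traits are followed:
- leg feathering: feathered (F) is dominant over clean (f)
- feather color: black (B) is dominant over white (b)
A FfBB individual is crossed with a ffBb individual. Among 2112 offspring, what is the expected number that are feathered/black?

Dihybrid cross FfBB × ffBb — consider each gene separately:
leg feathering: Ff × ff → 2 Ff, 2 ff → 2 F_ : 2 ff (out of 4)
feather color: BB × Bb → 2 BB, 2 Bb → 4 B_ (out of 4)
Combine (counts out of 4 × 4 = 16): feathered/black (F_B_) = 2×4 = 8; clean/black (ffB_) = 2×4 = 8
Phenotype counts (out of 16): 8 feathered/black, 8 clean/black
feathered/black: 8 out of 16 → fraction 1/2
Expected count = 1/2 × 2112 = 1056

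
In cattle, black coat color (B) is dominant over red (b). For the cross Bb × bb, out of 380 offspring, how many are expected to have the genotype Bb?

Punnett square for Bb × bb:
Offspring genotypes: 2 Bb, 2 bb
Total offspring: 4
Count with target: 2
Probability: 2/4 = 1/2
Expected count = 1/2 × 380 = 190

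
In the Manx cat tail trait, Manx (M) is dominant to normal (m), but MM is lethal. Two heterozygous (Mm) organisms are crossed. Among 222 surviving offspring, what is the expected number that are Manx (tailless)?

Cross: Mm × Mm
Punnett square offspring (before lethality): 1 MM, 2 Mm, 1 mm
The MM genotype is lethal (embryos die); surviving offspring: 2 Mm, 1 mm
Manx (tailless): 2 out of 3 → fraction 2/3
Expected count = 2/3 × 222 = 148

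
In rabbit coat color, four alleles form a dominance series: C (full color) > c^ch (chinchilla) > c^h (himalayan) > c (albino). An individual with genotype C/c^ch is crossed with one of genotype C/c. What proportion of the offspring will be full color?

Cross: C/c^ch × C/c
Allele dominance: C > c^ch > c^h > c
Offspring genotypes: 1 C/C, 1 C/c, 1 C/c^ch, 1 c^ch/c
Phenotype counts: 3 full color, 1 chinchilla
full color: 3 out of 4
Probability: 3/4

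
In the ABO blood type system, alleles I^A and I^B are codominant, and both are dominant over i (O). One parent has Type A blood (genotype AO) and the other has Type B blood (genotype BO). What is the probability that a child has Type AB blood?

Cross: AO × BO
Possible offspring genotypes: 1 AB, 1 AO, 1 BO, 1 OO
Blood type counts: 1 Type AB, 1 Type A, 1 Type B, 1 Type O
Probability of Type AB: 1/4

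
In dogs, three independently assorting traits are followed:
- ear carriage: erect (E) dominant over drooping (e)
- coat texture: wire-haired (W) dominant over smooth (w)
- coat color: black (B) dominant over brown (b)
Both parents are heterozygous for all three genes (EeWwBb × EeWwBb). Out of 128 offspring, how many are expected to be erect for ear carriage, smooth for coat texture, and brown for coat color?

Trihybrid cross: EeWwBb × EeWwBb
Each trait segregates independently with a 3:1 phenotypic ratio, so each gene contributes 3/4 (dominant) or 1/4 (recessive).
Target: erect (ear carriage), smooth (coat texture), brown (coat color)
Probability = product of independent per-trait probabilities
= 3/4 × 1/4 × 1/4 = 3/64
Expected count = 3/64 × 128 = 6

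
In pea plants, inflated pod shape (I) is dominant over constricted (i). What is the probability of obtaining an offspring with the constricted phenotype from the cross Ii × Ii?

Punnett square for Ii × Ii:
Offspring genotypes: 1 II, 2 Ii, 1 ii
Total offspring: 4
Count with target: 1
Probability: 1/4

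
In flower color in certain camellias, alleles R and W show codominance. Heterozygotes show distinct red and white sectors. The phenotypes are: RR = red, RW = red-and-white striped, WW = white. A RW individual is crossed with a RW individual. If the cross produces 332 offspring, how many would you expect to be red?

Punnett square for RW × RW:
Offspring genotypes: 1 RR, 2 RW, 1 WW
Phenotype counts: 1 red, 2 red-and-white striped, 1 white
red: 1 out of 4 → fraction 1/4
Expected count = 1/4 × 332 = 83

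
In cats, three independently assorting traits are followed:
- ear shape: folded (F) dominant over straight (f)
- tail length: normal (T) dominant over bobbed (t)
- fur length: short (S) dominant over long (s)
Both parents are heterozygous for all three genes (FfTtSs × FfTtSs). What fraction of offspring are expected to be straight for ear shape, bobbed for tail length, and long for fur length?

Trihybrid cross: FfTtSs × FfTtSs
Each trait segregates independently with a 3:1 phenotypic ratio, so each gene contributes 3/4 (dominant) or 1/4 (recessive).
Target: straight (ear shape), bobbed (tail length), long (fur length)
Probability = product of independent per-trait probabilities
= 1/4 × 1/4 × 1/4 = 1/64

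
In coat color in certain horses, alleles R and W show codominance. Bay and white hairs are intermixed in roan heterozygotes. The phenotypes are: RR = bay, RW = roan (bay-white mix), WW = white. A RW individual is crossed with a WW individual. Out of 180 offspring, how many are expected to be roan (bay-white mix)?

Punnett square for RW × WW:
Offspring genotypes: 2 RW, 2 WW
Phenotype counts: 2 roan (bay-white mix), 2 white
roan (bay-white mix): 2 out of 4 → fraction 1/2
Expected count = 1/2 × 180 = 90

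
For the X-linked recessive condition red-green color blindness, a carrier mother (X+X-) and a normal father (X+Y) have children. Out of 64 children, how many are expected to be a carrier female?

Cross: X+X- × X+Y
Offspring: 1 X+X+, 1 X+Y, 1 X+X-, 1 X-Y
Probability of a carrier female: 1/4
Expected count = 1/4 × 64 = 16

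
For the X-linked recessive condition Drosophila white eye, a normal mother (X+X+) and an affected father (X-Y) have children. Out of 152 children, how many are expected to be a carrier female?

Cross: X+X+ × X-Y
Offspring: 2 X+X-, 2 X+Y
Probability of a carrier female: 2/4 = 1/2
Expected count = 1/2 × 152 = 76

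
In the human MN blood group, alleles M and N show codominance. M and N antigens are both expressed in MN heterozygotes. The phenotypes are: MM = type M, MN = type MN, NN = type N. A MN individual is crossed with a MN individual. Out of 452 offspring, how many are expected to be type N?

Punnett square for MN × MN:
Offspring genotypes: 1 MM, 2 MN, 1 NN
Phenotype counts: 1 type M, 2 type MN, 1 type N
type N: 1 out of 4 → fraction 1/4
Expected count = 1/4 × 452 = 113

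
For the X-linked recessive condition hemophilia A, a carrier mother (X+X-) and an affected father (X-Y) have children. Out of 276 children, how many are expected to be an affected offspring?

Cross: X+X- × X-Y
Offspring: 1 X+X-, 1 X+Y, 1 X-X-, 1 X-Y
Probability of an affected offspring: 2/4 = 1/2
Expected count = 1/2 × 276 = 138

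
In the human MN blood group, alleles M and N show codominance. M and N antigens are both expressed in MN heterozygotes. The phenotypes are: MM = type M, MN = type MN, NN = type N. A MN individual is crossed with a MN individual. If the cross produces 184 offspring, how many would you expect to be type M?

Punnett square for MN × MN:
Offspring genotypes: 1 MM, 2 MN, 1 NN
Phenotype counts: 1 type M, 2 type MN, 1 type N
type M: 1 out of 4 → fraction 1/4
Expected count = 1/4 × 184 = 46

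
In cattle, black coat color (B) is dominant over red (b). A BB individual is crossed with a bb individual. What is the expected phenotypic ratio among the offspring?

Punnett square for BB × bb:
Offspring genotypes: 4 Bb
black: 4, red: 0
Ratio: all black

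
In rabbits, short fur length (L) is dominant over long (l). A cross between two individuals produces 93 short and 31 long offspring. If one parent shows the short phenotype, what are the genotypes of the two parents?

Observed offspring: 93 short, 31 long
The observed ratio simplifies to 3:1. Long (ll) offspring appear, so each parent must contribute one l allele. The parent stated to show short carries L, so it is Ll. The other parent is then either Ll or ll: Ll × ll would give a 1:1 split, whereas Ll × Ll gives 3:1 — matching the data. So both parents are heterozygous (Ll × Ll).
Parent genotypes: Ll × Ll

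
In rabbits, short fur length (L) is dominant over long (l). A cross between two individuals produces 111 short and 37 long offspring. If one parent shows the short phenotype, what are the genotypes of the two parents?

Observed offspring: 111 short, 37 long
The observed ratio simplifies to 3:1. Long (ll) offspring appear, so each parent must contribute one l allele. The parent stated to show short carries L, so it is Ll. The other parent is then either Ll or ll: Ll × ll would give a 1:1 split, whereas Ll × Ll gives 3:1 — matching the data. So both parents are heterozygous (Ll × Ll).
Parent genotypes: Ll × Ll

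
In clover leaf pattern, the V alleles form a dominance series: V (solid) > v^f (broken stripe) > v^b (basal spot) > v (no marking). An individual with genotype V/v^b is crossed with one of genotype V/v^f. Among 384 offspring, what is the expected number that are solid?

Cross: V/v^b × V/v^f
Allele dominance: V > v^f > v^b > v
Offspring genotypes: 1 V/V, 1 V/v^f, 1 V/v^b, 1 v^f/v^b
Phenotype counts: 3 solid, 1 broken stripe
solid: 3 out of 4 → fraction 3/4
Expected count = 3/4 × 384 = 288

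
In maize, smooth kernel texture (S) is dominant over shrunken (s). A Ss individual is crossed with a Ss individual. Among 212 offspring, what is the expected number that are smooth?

Punnett square for Ss × Ss:
Offspring genotypes: 1 SS, 2 Ss, 1 ss
smooth: 3, shrunken: 1
smooth: 3 out of 4 → fraction 3/4
Expected count = 3/4 × 212 = 159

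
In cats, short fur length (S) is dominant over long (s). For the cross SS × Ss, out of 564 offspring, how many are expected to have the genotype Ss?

Punnett square for SS × Ss:
Offspring genotypes: 2 SS, 2 Ss
Total offspring: 4
Count with target: 2
Probability: 2/4 = 1/2
Expected count = 1/2 × 564 = 282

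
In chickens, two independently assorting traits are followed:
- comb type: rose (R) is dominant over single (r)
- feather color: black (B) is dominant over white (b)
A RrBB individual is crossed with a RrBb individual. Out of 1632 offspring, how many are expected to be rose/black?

Dihybrid cross RrBB × RrBb — consider each gene separately:
comb type: Rr × Rr → 1 RR, 2 Rr, 1 rr → 3 R_ : 1 rr (out of 4)
feather color: BB × Bb → 2 BB, 2 Bb → 4 B_ (out of 4)
Combine (counts out of 4 × 4 = 16): rose/black (R_B_) = 3×4 = 12; single/black (rrB_) = 1×4 = 4
Phenotype counts (out of 16): 12 rose/black, 4 single/black
rose/black: 12 out of 16 → fraction 3/4
Expected count = 3/4 × 1632 = 1224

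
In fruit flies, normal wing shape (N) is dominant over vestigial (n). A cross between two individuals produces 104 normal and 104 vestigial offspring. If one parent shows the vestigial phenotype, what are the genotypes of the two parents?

Observed offspring: 104 normal, 104 vestigial
The observed ratio simplifies to 1:1. One parent shows vestigial, so its genotype must be nn. A 1:1 offspring split requires the other parent to be heterozygous (Nn).
Parent genotypes: nn × Nn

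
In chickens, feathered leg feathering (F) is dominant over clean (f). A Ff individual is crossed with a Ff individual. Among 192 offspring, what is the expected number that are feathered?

Punnett square for Ff × Ff:
Offspring genotypes: 1 FF, 2 Ff, 1 ff
feathered: 3, clean: 1
feathered: 3 out of 4 → fraction 3/4
Expected count = 3/4 × 192 = 144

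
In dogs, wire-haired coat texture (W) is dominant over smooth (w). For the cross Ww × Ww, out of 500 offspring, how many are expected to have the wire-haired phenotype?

Punnett square for Ww × Ww:
Offspring genotypes: 1 WW, 2 Ww, 1 ww
Total offspring: 4
Count with target: 3
Probability: 3/4
Expected count = 3/4 × 500 = 375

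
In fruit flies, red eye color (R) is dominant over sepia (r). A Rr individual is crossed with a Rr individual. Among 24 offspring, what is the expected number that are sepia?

Punnett square for Rr × Rr:
Offspring genotypes: 1 RR, 2 Rr, 1 rr
red: 3, sepia: 1
sepia: 1 out of 4 → fraction 1/4
Expected count = 1/4 × 24 = 6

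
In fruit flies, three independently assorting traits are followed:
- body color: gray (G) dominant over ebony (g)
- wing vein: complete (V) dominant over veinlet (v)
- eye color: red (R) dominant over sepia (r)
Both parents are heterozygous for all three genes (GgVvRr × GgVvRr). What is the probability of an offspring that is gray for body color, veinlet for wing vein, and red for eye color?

Trihybrid cross: GgVvRr × GgVvRr
Each trait segregates independently with a 3:1 phenotypic ratio, so each gene contributes 3/4 (dominant) or 1/4 (recessive).
Target: gray (body color), veinlet (wing vein), red (eye color)
Probability = product of independent per-trait probabilities
= 3/4 × 1/4 × 3/4 = 9/64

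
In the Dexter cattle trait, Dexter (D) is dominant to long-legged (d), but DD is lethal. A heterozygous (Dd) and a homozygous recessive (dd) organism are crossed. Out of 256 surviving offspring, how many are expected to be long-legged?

Cross: Dd × dd
Punnett square offspring (before lethality): 2 Dd, 2 dd
No DD offspring are produced in this cross.
long-legged: 2 out of 4 → fraction 1/2
Expected count = 1/2 × 256 = 128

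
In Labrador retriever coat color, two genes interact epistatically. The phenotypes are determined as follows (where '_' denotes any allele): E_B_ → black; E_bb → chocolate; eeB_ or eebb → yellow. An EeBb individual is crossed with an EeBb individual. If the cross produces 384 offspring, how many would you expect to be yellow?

Cross: EeBb × EeBb — consider each gene separately:
E gene: Ee × Ee → 1 EE, 2 Ee, 1 ee → 3 E_ : 1 ee (out of 4)
B gene: Bb × Bb → 1 BB, 2 Bb, 1 bb → 3 B_ : 1 bb (out of 4)
Genotype classes (out of 4 × 4 = 16): E_B_ = 3×3 = 9; E_bb = 3×1 = 3; eeB_ = 1×3 = 3; eebb = 1×1 = 1
Apply the phenotype rules: E_B_ (9) → black; E_bb (3) → chocolate; eeB_ (3) + eebb (1) → yellow
Phenotype counts (out of 16): 9 black, 3 chocolate, 4 yellow
yellow: 4 out of 16 → fraction 1/4
Expected count = 1/4 × 384 = 96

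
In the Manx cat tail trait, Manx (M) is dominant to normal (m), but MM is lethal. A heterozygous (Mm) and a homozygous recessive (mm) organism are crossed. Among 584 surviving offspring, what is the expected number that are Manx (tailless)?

Cross: Mm × mm
Punnett square offspring (before lethality): 2 Mm, 2 mm
No MM offspring are produced in this cross.
Manx (tailless): 2 out of 4 → fraction 1/2
Expected count = 1/2 × 584 = 292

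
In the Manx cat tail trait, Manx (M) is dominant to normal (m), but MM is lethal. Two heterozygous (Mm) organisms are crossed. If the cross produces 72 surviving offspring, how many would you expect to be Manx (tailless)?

Cross: Mm × Mm
Punnett square offspring (before lethality): 1 MM, 2 Mm, 1 mm
The MM genotype is lethal (embryos die); surviving offspring: 2 Mm, 1 mm
Manx (tailless): 2 out of 3 → fraction 2/3
Expected count = 2/3 × 72 = 48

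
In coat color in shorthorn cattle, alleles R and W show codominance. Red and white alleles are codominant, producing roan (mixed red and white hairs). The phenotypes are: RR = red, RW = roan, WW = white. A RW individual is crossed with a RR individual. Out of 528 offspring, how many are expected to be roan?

Punnett square for RW × RR:
Offspring genotypes: 2 RR, 2 RW
Phenotype counts: 2 red, 2 roan
roan: 2 out of 4 → fraction 1/2
Expected count = 1/2 × 528 = 264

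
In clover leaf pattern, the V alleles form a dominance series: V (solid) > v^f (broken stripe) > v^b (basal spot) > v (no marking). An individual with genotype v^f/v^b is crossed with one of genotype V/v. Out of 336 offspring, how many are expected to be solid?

Cross: v^f/v^b × V/v
Allele dominance: V > v^f > v^b > v
Offspring genotypes: 1 V/v^f, 1 v^f/v, 1 V/v^b, 1 v^b/v
Phenotype counts: 2 solid, 1 broken stripe, 1 basal spot
solid: 2 out of 4 → fraction 1/2
Expected count = 1/2 × 336 = 168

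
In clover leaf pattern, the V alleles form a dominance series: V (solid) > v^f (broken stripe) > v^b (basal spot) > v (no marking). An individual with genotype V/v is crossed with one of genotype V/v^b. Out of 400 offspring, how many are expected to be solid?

Cross: V/v × V/v^b
Allele dominance: V > v^f > v^b > v
Offspring genotypes: 1 V/V, 1 V/v^b, 1 V/v, 1 v^b/v
Phenotype counts: 3 solid, 1 basal spot
solid: 3 out of 4 → fraction 3/4
Expected count = 3/4 × 400 = 300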